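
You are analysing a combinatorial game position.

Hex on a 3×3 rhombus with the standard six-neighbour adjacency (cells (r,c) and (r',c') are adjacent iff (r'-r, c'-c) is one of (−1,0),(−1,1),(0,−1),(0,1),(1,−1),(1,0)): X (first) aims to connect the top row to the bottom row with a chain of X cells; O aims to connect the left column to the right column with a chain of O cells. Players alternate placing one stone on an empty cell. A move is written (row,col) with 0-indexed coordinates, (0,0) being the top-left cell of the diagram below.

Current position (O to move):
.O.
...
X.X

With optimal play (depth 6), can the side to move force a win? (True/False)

[.O./.../X.X] O move#1: (0,0):-1/OO./.../X.X, (0,2):+1/.OO/.../X.X*, (1,0):-1/.O./O../X.X, (1,1):+1/.O./.O./X.X, (1,2):+1/.O./..O/X.X, (2,1):-1/.O./.../XOX
[.OO/.../X.X] X move#2: (0,0):-1/XOO/.../X.X*, (1,0):-1/.OO/X../X.X, (1,1):-1/.OO/.X./X.X, (1,2):-1/.OO/..X/X.X, (2,1):-1/.OO/.../XXX
[XOO/.../X.X] O move#3: (1,0):+1/XOO/O../X.X*, (1,1):-1/XOO/.O./X.X, (1,2):-1/XOO/..O/X.X, (2,1):-1/XOO/.../XOX
[XOO/O../X.X] end (terminal -1, X#4); searched .O./.../X.X to 6

O winning at [.O./.../X.X]: True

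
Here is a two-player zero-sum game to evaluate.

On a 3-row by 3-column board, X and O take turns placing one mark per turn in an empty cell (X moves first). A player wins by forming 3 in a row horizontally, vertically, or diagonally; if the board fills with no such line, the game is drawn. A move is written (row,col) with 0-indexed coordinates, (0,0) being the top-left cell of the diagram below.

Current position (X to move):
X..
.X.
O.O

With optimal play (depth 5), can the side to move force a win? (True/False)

ply 1, X at X../.X./O.O | (0,1)=-1→XX./.X./O.O; (0,2)=-1→X.X/.X./O.O; (1,0)=-1→X../XX./O.O; (1,2)=-1→X../.XX/O.O; (2,1)=+0→X../.X./OXO*
ply 2, O at X../.X./OXO | (0,1)=+0→XO./.X./OXO*; (0,2)=-1→X.O/.X./OXO; (1,0)=-1→X../OX./OXO; (1,2)=-1→X../.XO/OXO
ply 3, X at XO./.X./OXO | (0,2)=+0→XOX/.X./OXO*; (1,0)=+0→XO./XX./OXO; (1,2)=+0→XO./.XX/OXO
ply 4, O at XOX/.X./OXO | (1,0)=+0→XOX/OX./OXO*; (1,2)=+0→XOX/.XO/OXO
ply 5, X at XOX/OX./OXO | (1,2)=+0→XOX/OXX/OXO*
ply 6: XOX/OXX/OXO is terminal +0 (O); from X../.X./O.O depth 5

X winning at [X../.X./O.O]: False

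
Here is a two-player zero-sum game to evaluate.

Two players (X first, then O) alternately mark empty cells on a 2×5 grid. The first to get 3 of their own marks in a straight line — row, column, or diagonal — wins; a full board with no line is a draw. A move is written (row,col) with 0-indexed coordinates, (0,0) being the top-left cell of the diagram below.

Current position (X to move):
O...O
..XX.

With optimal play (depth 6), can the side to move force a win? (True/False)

p1 X@[O...O/..XX.]: (0,1)[OX..O/..XX.]+1* (0,2)[O.X.O/..XX.]+1 (0,3)[O..XO/..XX.]+1 (1,0)[O...O/X.XX.]+1 (1,1)[O...O/.XXX.]+1 (1,4)[O...O/..XXX]+1
p2 O@[OX..O/..XX.]: (0,2)[OXO.O/..XX.]-1* (0,3)[OX.OO/..XX.]-1 (1,0)[OX..O/O.XX.]-1 (1,1)[OX..O/.OXX.]-1 (1,4)[OX..O/..XXO]-1
p3 X@[OXO.O/..XX.]: (0,3)[OXOXO/..XX.]+1* (1,0)[OXO.O/X.XX.]-1 (1,1)[OXO.O/.XXX.]+1 (1,4)[OXO.O/..XXX]+1
p4 O@[OXOXO/..XX.]: (1,0)[OXOXO/O.XX.]-1* (1,1)[OXOXO/.OXX.]-1 (1,4)[OXOXO/..XXO]-1
p5 X@[OXOXO/O.XX.]: (1,1)[OXOXO/OXXX.]+1* (1,4)[OXOXO/O.XXX]+1
p6 O@[OXOXO/OXXX.] terminal -1; root [O...O/..XX.] d6

X winning at [O...O/..XX.]: True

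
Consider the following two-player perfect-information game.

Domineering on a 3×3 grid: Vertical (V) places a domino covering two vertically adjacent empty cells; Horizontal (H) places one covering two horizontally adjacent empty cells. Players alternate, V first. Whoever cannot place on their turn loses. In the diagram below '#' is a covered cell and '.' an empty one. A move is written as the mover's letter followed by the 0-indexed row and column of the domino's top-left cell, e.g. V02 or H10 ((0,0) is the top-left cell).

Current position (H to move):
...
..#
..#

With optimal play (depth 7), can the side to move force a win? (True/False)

[.../..#/..#] H move#1: H00:-1/##./..#/..#, H01:-1/.##/..#/..#, H10:+1/.../###/..#*, H20:-1/.../..#/###
[.../###/..#] end (terminal -1, V#2); searched .../..#/..# to 7

H winning at [.../..#/..#]: True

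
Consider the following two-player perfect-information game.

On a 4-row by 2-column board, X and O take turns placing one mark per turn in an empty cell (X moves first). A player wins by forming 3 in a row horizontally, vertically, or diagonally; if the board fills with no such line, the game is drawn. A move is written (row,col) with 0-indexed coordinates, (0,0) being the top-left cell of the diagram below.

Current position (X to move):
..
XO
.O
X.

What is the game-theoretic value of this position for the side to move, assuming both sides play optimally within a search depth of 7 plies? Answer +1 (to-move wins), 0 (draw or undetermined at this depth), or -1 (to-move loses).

ply 1, X at ../XO/.O/X. | (0,0)=-1→X./XO/.O/X.; (0,1)=-1→.X/XO/.O/X.; (2,0)=+1→../XO/XO/X.*; (3,1)=-1→../XO/.O/XX
ply 2: ../XO/XO/X. is terminal -1 (O); from ../XO/.O/X. depth 7

value(../XO/.O/X., X) = +1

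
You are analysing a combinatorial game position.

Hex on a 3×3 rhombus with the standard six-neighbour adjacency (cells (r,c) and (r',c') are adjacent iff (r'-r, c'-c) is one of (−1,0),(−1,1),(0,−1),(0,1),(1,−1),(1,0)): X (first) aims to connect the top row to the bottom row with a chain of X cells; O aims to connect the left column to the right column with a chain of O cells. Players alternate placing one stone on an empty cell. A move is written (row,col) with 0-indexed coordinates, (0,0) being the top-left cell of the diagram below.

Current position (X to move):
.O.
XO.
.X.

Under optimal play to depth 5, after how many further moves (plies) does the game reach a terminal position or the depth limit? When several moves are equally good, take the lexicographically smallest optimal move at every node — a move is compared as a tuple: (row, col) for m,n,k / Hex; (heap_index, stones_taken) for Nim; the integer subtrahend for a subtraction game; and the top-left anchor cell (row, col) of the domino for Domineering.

PV length from [.O./XO./.X.]: 4 plies

p1 X@[.O./XO./.X.]: (0,0)[XO./XO./.X.]-1* (0,2)[.OX/XO./.X.]-1 (1,2)[.O./XOX/.X.]-1 (2,0)[.O./XO./XX.]-1 (2,2)[.O./XO./.XX]-1
p2 O@[XO./XO./.X.]: (0,2)[XOO/XO./.X.]-1 (1,2)[XO./XOO/.X.]-1 (2,0)[XO./XO./OX.]+1* (2,2)[XO./XO./.XO]-1
p3 X@[XO./XO./OX.]: (0,2)[XOX/XO./OX.]-1* (1,2)[XO./XOX/OX.]-1 (2,2)[XO./XO./OXX]-1
p4 O@[XOX/XO./OX.]: (1,2)[XOX/XOO/OX.]+1* (2,2)[XOX/XO./OXO]-1
p5 X@[XOX/XOO/OX.] terminal -1; root [.O./XO./.X.] d5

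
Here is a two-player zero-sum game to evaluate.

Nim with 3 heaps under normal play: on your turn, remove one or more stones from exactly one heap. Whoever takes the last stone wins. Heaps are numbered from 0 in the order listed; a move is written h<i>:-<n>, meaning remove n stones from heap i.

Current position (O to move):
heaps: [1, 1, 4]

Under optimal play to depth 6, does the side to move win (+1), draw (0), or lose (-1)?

ply 1, O at (1,1,4) | h0:-1=-1→(0,1,4); h1:-1=-1→(1,0,4); h2:-1=-1→(1,1,3); h2:-2=-1→(1,1,2); h2:-3=-1→(1,1,1); h2:-4=+1→(1,1,0)*
ply 2, X at (1,1,0) | h0:-1=-1→(0,1,0)*; h1:-1=-1→(1,0,0)
ply 3, O at (0,1,0) | h1:-1=+1→(0,0,0)*
ply 4: (0,0,0) is terminal -1 (X); from (1,1,4) depth 6

value((1,1,4), O) = +1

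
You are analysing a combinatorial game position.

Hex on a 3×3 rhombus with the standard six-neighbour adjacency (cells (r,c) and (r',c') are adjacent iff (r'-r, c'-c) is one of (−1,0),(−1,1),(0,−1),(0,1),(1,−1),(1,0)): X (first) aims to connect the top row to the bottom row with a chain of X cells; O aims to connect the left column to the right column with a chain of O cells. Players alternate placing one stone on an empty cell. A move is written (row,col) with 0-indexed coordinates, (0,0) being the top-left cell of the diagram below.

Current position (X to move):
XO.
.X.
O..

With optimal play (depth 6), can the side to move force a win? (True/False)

X winning at [XO./.X./O..]: True

p1 X@[XO./.X./O..]: (0,2)[XOX/.X./O..]-1 (1,0)[XO./XX./O..]-1 (1,2)[XO./.XX/O..]+1* (2,1)[XO./.X./OX.]+1 (2,2)[XO./.X./O.X]+1
p2 O@[XO./.XX/O..]: (0,2)[XOO/.XX/O..]-1* (1,0)[XO./OXX/O..]-1 (2,1)[XO./.XX/OO.]-1 (2,2)[XO./.XX/O.O]-1
p3 X@[XOO/.XX/O..]: (1,0)[XOO/XXX/O..]+1* (2,1)[XOO/.XX/OX.]-1 (2,2)[XOO/.XX/O.X]-1
p4 O@[XOO/XXX/O..]: (2,1)[XOO/XXX/OO.]-1* (2,2)[XOO/XXX/O.O]-1
p5 X@[XOO/XXX/OO.]: (2,2)[XOO/XXX/OOX]+1*
p6 O@[XOO/XXX/OOX] terminal -1; root [XO./.X./O..] d6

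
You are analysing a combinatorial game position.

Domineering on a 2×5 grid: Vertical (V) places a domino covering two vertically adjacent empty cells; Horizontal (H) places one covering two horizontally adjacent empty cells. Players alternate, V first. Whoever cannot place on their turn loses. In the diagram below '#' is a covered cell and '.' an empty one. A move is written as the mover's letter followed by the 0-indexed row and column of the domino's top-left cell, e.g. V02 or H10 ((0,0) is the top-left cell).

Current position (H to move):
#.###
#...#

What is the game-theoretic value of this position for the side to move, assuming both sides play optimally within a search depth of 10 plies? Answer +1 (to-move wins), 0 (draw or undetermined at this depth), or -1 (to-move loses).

ply 1, H at #.###/#...# | H11=+1→#.###/###.#*; H12=-1→#.###/#.###
ply 2: #.###/###.# is terminal -1 (V); from #.###/#...# depth 10

value(#.###/#...#, H) = +1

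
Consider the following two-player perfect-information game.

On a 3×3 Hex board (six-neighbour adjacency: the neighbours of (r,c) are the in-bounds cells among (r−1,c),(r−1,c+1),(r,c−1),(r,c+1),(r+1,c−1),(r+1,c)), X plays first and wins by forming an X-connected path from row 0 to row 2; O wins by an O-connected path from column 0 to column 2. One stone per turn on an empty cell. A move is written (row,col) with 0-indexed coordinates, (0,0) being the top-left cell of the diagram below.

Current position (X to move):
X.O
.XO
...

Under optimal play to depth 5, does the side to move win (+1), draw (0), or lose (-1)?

ply 1, X at X.O/.XO/... | (0,1)=+1→XXO/.XO/...*; (1,0)=+1→X.O/XXO/...; (2,0)=+1→X.O/.XO/X..; (2,1)=+1→X.O/.XO/.X.; (2,2)=+1→X.O/.XO/..X
ply 2, O at XXO/.XO/... | (1,0)=-1→XXO/OXO/...*; (2,0)=-1→XXO/.XO/O..; (2,1)=-1→XXO/.XO/.O.; (2,2)=-1→XXO/.XO/..O
ply 3, X at XXO/OXO/... | (2,0)=+1→XXO/OXO/X..*; (2,1)=+1→XXO/OXO/.X.; (2,2)=+1→XXO/OXO/..X
ply 4: XXO/OXO/X.. is terminal -1 (O); from X.O/.XO/... depth 5

value(X.O/.XO/..., X) = +1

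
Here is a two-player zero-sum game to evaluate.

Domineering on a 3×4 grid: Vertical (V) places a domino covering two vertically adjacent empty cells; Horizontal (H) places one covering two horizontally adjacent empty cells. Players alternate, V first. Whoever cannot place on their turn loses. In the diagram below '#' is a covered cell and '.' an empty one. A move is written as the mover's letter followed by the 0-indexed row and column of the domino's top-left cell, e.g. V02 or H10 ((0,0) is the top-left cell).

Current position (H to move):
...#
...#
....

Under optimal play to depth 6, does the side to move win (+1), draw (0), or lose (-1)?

p1 H@[...#/...#/....]: H00[##.#/...#/....]-1 H01[.###/...#/....]-1 H10[...#/##.#/....]+1* H11[...#/.###/....]+1 H20[...#/...#/##..]-1 H21[...#/...#/.##.]-1 H22[...#/...#/..##]-1
p2 V@[...#/##.#/....]: V02[..##/####/....]-1* V12[...#/####/..#.]-1
p3 H@[..##/####/....]: H00[####/####/....]+1* H20[..##/####/##..]+1 H21[..##/####/.##.]+1 H22[..##/####/..##]+1
p4 V@[####/####/....] terminal -1; root [...#/...#/....] d6

value(...#/...#/...., H) = +1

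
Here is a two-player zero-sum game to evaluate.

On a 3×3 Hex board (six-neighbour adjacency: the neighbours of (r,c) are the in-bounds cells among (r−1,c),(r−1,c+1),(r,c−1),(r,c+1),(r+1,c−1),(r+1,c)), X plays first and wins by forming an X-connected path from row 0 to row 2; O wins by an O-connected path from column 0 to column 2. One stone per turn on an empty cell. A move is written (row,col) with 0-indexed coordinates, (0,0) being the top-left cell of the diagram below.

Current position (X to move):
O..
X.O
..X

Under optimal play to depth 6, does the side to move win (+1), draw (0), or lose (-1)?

ply 1, X at O../X.O/..X | (0,1)=-1→OX./X.O/..X; (0,2)=-1→O.X/X.O/..X; (1,1)=+1→O../XXO/..X*; (2,0)=-1→O../X.O/X.X; (2,1)=-1→O../X.O/.XX
ply 2, O at O../XXO/..X | (0,1)=-1→OO./XXO/..X*; (0,2)=-1→O.O/XXO/..X; (2,0)=-1→O../XXO/O.X; (2,1)=-1→O../XXO/.OX
ply 3, X at OO./XXO/..X | (0,2)=+1→OOX/XXO/..X*; (2,0)=-1→OO./XXO/X.X; (2,1)=-1→OO./XXO/.XX
ply 4, O at OOX/XXO/..X | (2,0)=-1→OOX/XXO/O.X*; (2,1)=-1→OOX/XXO/.OX
ply 5, X at OOX/XXO/O.X | (2,1)=+1→OOX/XXO/OXX*
ply 6: OOX/XXO/OXX is terminal -1 (O); from O../X.O/..X depth 6

value(O../X.O/..X, X) = +1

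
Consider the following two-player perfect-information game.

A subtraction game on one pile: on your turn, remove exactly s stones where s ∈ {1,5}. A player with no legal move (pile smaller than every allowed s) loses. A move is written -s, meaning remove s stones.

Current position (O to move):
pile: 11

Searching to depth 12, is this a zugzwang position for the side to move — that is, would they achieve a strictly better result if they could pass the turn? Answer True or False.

ply 1, O at 11 | -1=+1→10*; -5=+1→6
ply 2, X at 10 | -1=-1→9*; -5=-1→5
ply 3, O at 9 | -1=+1→8*; -5=+1→4
ply 4, X at 8 | -1=-1→7*; -5=-1→3
ply 5, O at 7 | -1=+1→6*; -5=+1→2
ply 6, X at 6 | -1=-1→5*; -5=-1→1
ply 7, O at 5 | -1=+1→4*; -5=+1→0
ply 8, X at 4 | -1=-1→3*
ply 9, O at 3 | -1=+1→2*
ply 10, X at 2 | -1=-1→1*
ply 11, O at 1 | -1=+1→0*
ply 12: 0 is terminal -1 (X); from 11 depth 12
if O skipped the turn, X would face:
~ ply 1, X at 11 | -1=+1→10*; -5=+1→6
~ ply 2, O at 10 | -1=-1→9*; -5=-1→5
~ ply 3, X at 9 | -1=+1→8*; -5=+1→4
~ ply 4, O at 8 | -1=-1→7*; -5=-1→3
~ ply 5, X at 7 | -1=+1→6*; -5=+1→2
~ ply 6, O at 6 | -1=-1→5*; -5=-1→1
~ ply 7, X at 5 | -1=+1→4*; -5=+1→0
~ ply 8, O at 4 | -1=-1→3*
~ ply 9, X at 3 | -1=+1→2*
~ ply 10, O at 2 | -1=-1→1*
~ ply 11, X at 1 | -1=+1→0*
~ ply 12: 0 is terminal -1 (O); from 11 depth 12
compare (O): move=+1 vs pass=-1

zugzwang(11, O) = False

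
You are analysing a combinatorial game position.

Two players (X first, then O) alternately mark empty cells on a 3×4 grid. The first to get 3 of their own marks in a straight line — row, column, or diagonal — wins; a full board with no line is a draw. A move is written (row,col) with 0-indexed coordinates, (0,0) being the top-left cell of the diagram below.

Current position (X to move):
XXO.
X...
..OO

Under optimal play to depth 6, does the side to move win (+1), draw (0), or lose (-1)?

ply 1, X at XXO./X.../..OO | (0,3)=-1→XXOX/X.../..OO; (1,1)=-1→XXO./XX../..OO; (1,2)=-1→XXO./X.X./..OO; (1,3)=-1→XXO./X..X/..OO; (2,0)=+1→XXO./X.../X.OO*; (2,1)=-1→XXO./X.../.XOO
ply 2: XXO./X.../X.OO is terminal -1 (O); from XXO./X.../..OO depth 6

value(XXO./X.../..OO, X) = +1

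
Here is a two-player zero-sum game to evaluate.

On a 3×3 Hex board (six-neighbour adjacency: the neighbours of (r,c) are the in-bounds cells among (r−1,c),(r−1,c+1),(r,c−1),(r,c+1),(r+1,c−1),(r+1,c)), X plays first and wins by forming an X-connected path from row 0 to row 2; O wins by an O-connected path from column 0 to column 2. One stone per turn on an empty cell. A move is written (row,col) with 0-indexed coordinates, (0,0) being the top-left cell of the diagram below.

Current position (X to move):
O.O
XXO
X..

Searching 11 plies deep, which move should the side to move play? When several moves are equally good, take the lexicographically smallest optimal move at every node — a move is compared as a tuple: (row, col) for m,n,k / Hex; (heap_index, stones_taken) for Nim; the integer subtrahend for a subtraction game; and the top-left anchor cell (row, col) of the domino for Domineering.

X's best at [O.O/XXO/X..]: (0,1)

[O.O/XXO/X..] X move#1: (0,1):+1/OXO/XXO/X..*, (2,1):-1/O.O/XXO/XX., (2,2):-1/O.O/XXO/X.X
[OXO/XXO/X..] end (terminal -1, O#2); searched O.O/XXO/X.. to 11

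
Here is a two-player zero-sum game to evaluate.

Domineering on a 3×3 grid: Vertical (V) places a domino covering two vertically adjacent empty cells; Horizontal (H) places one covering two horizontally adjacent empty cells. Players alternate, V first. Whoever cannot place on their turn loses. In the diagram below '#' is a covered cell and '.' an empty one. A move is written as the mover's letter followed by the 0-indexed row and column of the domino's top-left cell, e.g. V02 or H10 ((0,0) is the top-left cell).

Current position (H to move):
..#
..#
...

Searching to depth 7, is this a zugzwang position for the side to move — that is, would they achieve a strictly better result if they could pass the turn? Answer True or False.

[..#/..#/...] H move#1: H00:-1/###/..#/..., H10:+1/..#/###/...*, H20:-1/..#/..#/##., H21:-1/..#/..#/.##
[..#/###/...] end (terminal -1, V#2); searched ..#/..#/... to 7
suppose H passes — search the same position with V to move:
pass> [..#/..#/...] V move#1: V00:+1/#.#/#.#/...*, V01:+1/.##/.##/..., V10:+1/..#/#.#/#.., V11:+1/..#/.##/.#.
pass> [#.#/#.#/...] H move#2: H20:-1/#.#/#.#/##.*, H21:-1/#.#/#.#/.##
pass> [#.#/#.#/##.] V move#3: V01:+1/###/###/##.*
pass> [###/###/##.] end (terminal -1, H#4); searched ..#/..#/... to 7
for H: play +1, pass -1

zugzwang(..#/..#/..., H) = False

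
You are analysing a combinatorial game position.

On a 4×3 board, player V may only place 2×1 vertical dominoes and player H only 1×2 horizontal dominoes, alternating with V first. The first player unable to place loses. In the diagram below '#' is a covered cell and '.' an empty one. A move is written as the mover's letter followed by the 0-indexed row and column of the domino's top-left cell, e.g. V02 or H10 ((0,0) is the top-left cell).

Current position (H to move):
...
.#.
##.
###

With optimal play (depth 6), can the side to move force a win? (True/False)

p1 H@[.../.#./##./###]: H00[##./.#./##./###]-1* H01[.##/.#./##./###]-1
p2 V@[##./.#./##./###]: V02[###/.##/##./###]+1* V12[##./.##/###/###]+1
p3 H@[###/.##/##./###] terminal -1; root [.../.#./##./###] d6

H winning at [.../.#./##./###]: False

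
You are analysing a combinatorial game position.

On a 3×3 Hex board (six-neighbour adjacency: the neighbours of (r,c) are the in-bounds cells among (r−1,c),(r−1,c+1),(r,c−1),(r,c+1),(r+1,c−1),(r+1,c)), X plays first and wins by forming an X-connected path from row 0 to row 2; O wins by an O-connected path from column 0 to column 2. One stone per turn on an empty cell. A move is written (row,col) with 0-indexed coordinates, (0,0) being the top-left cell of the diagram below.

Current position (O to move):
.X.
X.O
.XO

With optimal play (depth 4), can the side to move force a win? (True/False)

[.X./X.O/.XO] O move#1: (0,0):-1/OX./X.O/.XO*, (0,2):-1/.XO/X.O/.XO, (1,1):-1/.X./XOO/.XO, (2,0):-1/.X./X.O/OXO
[OX./X.O/.XO] X move#2: (0,2):+1/OXX/X.O/.XO*, (1,1):+1/OX./XXO/.XO, (2,0):+1/OX./X.O/XXO
[OXX/X.O/.XO] O move#3: (1,1):-1/OXX/XOO/.XO*, (2,0):-1/OXX/X.O/OXO
[OXX/XOO/.XO] X move#4: (2,0):+1/OXX/XOO/XXO*
[OXX/XOO/XXO] end (terminal -1, O#5); searched .X./X.O/.XO to 4

O winning at [.X./X.O/.XO]: False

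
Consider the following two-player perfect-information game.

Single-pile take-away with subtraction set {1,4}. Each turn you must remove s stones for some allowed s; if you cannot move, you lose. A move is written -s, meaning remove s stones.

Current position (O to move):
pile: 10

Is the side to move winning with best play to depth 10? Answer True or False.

O winning at [10]: False

p1 O@[10]: -1[9]-1* -4[6]-1
p2 X@[9]: -1[8]-1 -4[5]+1*
p3 O@[5]: -1[4]-1* -4[1]-1
p4 X@[4]: -1[3]-1 -4[0]+1*
p5 O@[0] terminal -1; root [10] d10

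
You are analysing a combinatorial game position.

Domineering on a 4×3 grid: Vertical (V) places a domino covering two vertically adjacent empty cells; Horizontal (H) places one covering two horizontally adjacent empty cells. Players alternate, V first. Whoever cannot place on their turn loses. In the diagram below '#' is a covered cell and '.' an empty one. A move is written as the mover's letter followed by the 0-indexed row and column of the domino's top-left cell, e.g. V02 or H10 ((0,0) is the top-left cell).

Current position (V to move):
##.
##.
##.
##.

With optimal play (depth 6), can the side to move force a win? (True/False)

V winning at [##./##./##./##.]: True

[##./##./##./##.] V move#1: V02:+1/###/###/##./##.*, V12:+1/##./###/###/##., V22:+1/##./##./###/###
[###/###/##./##.] end (terminal -1, H#2); searched ##./##./##./##. to 6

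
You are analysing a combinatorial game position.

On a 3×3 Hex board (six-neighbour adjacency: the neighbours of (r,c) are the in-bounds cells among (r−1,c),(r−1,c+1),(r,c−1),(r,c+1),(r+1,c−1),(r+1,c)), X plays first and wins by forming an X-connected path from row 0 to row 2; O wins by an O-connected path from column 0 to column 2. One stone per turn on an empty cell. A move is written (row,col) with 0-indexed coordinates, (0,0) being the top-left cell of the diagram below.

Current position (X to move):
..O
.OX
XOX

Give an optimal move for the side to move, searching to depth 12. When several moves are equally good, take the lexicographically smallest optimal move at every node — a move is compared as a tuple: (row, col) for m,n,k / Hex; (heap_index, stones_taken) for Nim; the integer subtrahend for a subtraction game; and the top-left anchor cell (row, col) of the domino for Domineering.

[..O/.OX/XOX] X move#1: (0,0):-1/X.O/.OX/XOX, (0,1):-1/.XO/.OX/XOX, (1,0):+1/..O/XOX/XOX*
[..O/XOX/XOX] O move#2: (0,0):-1/O.O/XOX/XOX*, (0,1):-1/.OO/XOX/XOX
[O.O/XOX/XOX] X move#3: (0,1):+1/OXO/XOX/XOX*
[OXO/XOX/XOX] end (terminal -1, O#4); searched ..O/.OX/XOX to 12

X's best at [..O/.OX/XOX]: (1,0)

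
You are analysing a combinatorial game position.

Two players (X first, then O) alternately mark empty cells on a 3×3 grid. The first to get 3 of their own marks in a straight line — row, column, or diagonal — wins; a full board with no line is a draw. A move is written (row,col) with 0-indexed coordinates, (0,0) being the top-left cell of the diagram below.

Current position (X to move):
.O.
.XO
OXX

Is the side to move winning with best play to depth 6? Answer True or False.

X winning at [.O./.XO/OXX]: True

p1 X@[.O./.XO/OXX]: (0,0)[XO./.XO/OXX]+1* (0,2)[.OX/.XO/OXX]+0 (1,0)[.O./XXO/OXX]+0
p2 O@[XO./.XO/OXX] terminal -1; root [.O./.XO/OXX] d6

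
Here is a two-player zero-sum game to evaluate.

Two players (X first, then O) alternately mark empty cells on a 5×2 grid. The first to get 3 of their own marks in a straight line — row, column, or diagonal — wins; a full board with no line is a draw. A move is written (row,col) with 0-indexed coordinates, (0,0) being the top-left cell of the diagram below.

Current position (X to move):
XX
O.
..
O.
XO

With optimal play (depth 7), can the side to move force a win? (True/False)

ply 1, X at XX/O./../O./XO | (1,1)=-1→XX/OX/../O./XO; (2,0)=+0→XX/O./X./O./XO*; (2,1)=-1→XX/O./.X/O./XO; (3,1)=-1→XX/O./../OX/XO
ply 2, O at XX/O./X./O./XO | (1,1)=+0→XX/OO/X./O./XO*; (2,1)=+0→XX/O./XO/O./XO; (3,1)=+0→XX/O./X./OO/XO
ply 3, X at XX/OO/X./O./XO | (2,1)=+0→XX/OO/XX/O./XO*; (3,1)=+0→XX/OO/X./OX/XO
ply 4, O at XX/OO/XX/O./XO | (3,1)=+0→XX/OO/XX/OO/XO*
ply 5: XX/OO/XX/OO/XO is terminal +0 (X); from XX/O./../O./XO depth 7

X winning at [XX/O./../O./XO]: False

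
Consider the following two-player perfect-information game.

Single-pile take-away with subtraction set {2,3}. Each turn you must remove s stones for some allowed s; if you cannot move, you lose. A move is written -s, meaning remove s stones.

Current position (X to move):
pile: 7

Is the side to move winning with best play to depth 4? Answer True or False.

X winning at [7]: True

p1 X@[7]: -2[5]+1* -3[4]-1
p2 O@[5]: -2[3]-1* -3[2]-1
p3 X@[3]: -2[1]+1* -3[0]+1
p4 O@[1] terminal -1; root [7] d4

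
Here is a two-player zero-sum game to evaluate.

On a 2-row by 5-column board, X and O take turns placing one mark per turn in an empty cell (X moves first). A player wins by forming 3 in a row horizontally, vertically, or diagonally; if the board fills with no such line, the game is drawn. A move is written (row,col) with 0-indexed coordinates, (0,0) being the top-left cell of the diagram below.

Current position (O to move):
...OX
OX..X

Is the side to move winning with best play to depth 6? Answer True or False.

p1 O@[...OX/OX..X]: (0,0)[O..OX/OX..X]+0* (0,1)[.O.OX/OX..X]+0 (0,2)[..OOX/OX..X]+0 (1,2)[...OX/OXO.X]+0 (1,3)[...OX/OX.OX]+0
p2 X@[O..OX/OX..X]: (0,1)[OX.OX/OX..X]+0* (0,2)[O.XOX/OX..X]+0 (1,2)[O..OX/OXX.X]+0 (1,3)[O..OX/OX.XX]+0
p3 O@[OX.OX/OX..X]: (0,2)[OXOOX/OX..X]+0* (1,2)[OX.OX/OXO.X]+0 (1,3)[OX.OX/OX.OX]+0
p4 X@[OXOOX/OX..X]: (1,2)[OXOOX/OXX.X]+0* (1,3)[OXOOX/OX.XX]+0
p5 O@[OXOOX/OXX.X]: (1,3)[OXOOX/OXXOX]+0*
p6 X@[OXOOX/OXXOX] terminal +0; root [...OX/OX..X] d6

O winning at [...OX/OX..X]: False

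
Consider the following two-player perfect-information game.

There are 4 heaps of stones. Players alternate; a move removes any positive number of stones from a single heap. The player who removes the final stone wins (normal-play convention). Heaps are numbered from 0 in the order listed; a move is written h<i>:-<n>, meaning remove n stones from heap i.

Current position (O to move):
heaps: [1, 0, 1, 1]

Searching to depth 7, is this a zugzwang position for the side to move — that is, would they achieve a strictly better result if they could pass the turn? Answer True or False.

p1 O@[(1,0,1,1)]: h0:-1[(0,0,1,1)]+1* h2:-1[(1,0,0,1)]+1 h3:-1[(1,0,1,0)]+1
p2 X@[(0,0,1,1)]: h2:-1[(0,0,0,1)]-1* h3:-1[(0,0,1,0)]-1
p3 O@[(0,0,0,1)]: h3:-1[(0,0,0,0)]+1*
p4 X@[(0,0,0,0)] terminal -1; root [(1,0,1,1)] d7
suppose O passes — search the same position with X to move:
pass> p1 X@[(1,0,1,1)]: h0:-1[(0,0,1,1)]+1* h2:-1[(1,0,0,1)]+1 h3:-1[(1,0,1,0)]+1
pass> p2 O@[(0,0,1,1)]: h2:-1[(0,0,0,1)]-1* h3:-1[(0,0,1,0)]-1
pass> p3 X@[(0,0,0,1)]: h3:-1[(0,0,0,0)]+1*
pass> p4 O@[(0,0,0,0)] terminal -1; root [(1,0,1,1)] d7
for O: play +1, pass -1

zugzwang((1,0,1,1), O) = False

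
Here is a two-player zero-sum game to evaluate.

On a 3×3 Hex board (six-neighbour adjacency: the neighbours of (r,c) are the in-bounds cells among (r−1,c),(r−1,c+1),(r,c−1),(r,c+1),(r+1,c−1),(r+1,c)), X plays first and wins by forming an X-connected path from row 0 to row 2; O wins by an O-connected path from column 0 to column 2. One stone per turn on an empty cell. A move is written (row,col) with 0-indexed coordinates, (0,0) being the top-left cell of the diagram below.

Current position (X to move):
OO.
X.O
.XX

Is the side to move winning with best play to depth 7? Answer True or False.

X winning at [OO./X.O/.XX]: False

ply 1, X at OO./X.O/.XX | (0,2)=-1→OOX/X.O/.XX*; (1,1)=-1→OO./XXO/.XX; (2,0)=-1→OO./X.O/XXX
ply 2, O at OOX/X.O/.XX | (1,1)=+1→OOX/XOO/.XX*; (2,0)=-1→OOX/X.O/OXX
ply 3: OOX/XOO/.XX is terminal -1 (X); from OO./X.O/.XX depth 7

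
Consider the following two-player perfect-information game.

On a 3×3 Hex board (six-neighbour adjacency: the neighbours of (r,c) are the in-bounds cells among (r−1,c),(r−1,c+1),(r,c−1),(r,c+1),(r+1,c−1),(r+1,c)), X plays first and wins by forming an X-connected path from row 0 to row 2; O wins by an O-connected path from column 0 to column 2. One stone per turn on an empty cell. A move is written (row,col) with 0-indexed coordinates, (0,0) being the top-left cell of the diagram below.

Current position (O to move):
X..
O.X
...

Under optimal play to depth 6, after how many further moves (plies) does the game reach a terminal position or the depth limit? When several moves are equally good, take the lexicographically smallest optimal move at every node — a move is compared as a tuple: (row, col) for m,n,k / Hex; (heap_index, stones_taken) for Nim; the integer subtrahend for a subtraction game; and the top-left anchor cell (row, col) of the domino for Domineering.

PV length from [X../O.X/...]: 3 plies

ply 1, O at X../O.X/... | (0,1)=-1→XO./O.X/...; (0,2)=+1→X.O/O.X/...*; (1,1)=-1→X../OOX/...; (2,0)=-1→X../O.X/O..; (2,1)=-1→X../O.X/.O.; (2,2)=-1→X../O.X/..O
ply 2, X at X.O/O.X/... | (0,1)=-1→XXO/O.X/...*; (1,1)=-1→X.O/OXX/...; (2,0)=-1→X.O/O.X/X..; (2,1)=-1→X.O/O.X/.X.; (2,2)=-1→X.O/O.X/..X
ply 3, O at XXO/O.X/... | (1,1)=+1→XXO/OOX/...*; (2,0)=-1→XXO/O.X/O..; (2,1)=-1→XXO/O.X/.O.; (2,2)=-1→XXO/O.X/..O
ply 4: XXO/OOX/... is terminal -1 (X); from X../O.X/... depth 6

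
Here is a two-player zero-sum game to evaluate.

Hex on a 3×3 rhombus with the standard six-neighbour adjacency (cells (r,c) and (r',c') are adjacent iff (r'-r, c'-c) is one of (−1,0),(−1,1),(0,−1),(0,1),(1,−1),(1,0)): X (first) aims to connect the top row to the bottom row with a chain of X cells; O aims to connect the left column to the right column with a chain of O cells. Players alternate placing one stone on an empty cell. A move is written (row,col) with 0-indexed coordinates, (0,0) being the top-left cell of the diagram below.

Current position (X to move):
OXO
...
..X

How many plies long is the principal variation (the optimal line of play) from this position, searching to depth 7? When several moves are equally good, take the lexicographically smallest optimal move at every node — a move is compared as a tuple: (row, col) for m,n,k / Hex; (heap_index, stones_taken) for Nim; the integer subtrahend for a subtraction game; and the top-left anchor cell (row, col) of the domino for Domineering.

p1 X@[OXO/.../..X]: (1,0)[OXO/X../..X]+1* (1,1)[OXO/.X./..X]+1 (1,2)[OXO/..X/..X]-1 (2,0)[OXO/.../X.X]+1 (2,1)[OXO/.../.XX]-1
p2 O@[OXO/X../..X]: (1,1)[OXO/XO./..X]-1* (1,2)[OXO/X.O/..X]-1 (2,0)[OXO/X../O.X]-1 (2,1)[OXO/X../.OX]-1
p3 X@[OXO/XO./..X]: (1,2)[OXO/XOX/..X]-1 (2,0)[OXO/XO./X.X]+1* (2,1)[OXO/XO./.XX]-1
p4 O@[OXO/XO./X.X] terminal -1; root [OXO/.../..X] d7

PV length from [OXO/.../..X]: 3 plies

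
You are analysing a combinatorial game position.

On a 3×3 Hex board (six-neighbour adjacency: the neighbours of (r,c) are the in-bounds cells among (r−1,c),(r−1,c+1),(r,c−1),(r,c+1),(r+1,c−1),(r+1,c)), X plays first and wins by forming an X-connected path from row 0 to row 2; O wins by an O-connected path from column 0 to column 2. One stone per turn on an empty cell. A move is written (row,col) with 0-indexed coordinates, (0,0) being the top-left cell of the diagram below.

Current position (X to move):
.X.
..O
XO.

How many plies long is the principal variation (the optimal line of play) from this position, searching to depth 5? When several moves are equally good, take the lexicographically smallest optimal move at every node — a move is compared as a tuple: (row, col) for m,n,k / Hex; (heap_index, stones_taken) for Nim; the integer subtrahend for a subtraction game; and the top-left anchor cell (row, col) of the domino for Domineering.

[.X./..O/XO.] X move#1: (0,0):+1/XX./..O/XO.*, (0,2):+1/.XX/..O/XO., (1,0):+1/.X./X.O/XO., (1,1):+1/.X./.XO/XO., (2,2):+1/.X./..O/XOX
[XX./..O/XO.] O move#2: (0,2):-1/XXO/..O/XO.*, (1,0):-1/XX./O.O/XO., (1,1):-1/XX./.OO/XO., (2,2):-1/XX./..O/XOO
[XXO/..O/XO.] X move#3: (1,0):+1/XXO/X.O/XO.*, (1,1):+1/XXO/.XO/XO., (2,2):+1/XXO/..O/XOX
[XXO/X.O/XO.] end (terminal -1, O#4); searched .X./..O/XO. to 5

PV length from [.X./..O/XO.]: 3 plies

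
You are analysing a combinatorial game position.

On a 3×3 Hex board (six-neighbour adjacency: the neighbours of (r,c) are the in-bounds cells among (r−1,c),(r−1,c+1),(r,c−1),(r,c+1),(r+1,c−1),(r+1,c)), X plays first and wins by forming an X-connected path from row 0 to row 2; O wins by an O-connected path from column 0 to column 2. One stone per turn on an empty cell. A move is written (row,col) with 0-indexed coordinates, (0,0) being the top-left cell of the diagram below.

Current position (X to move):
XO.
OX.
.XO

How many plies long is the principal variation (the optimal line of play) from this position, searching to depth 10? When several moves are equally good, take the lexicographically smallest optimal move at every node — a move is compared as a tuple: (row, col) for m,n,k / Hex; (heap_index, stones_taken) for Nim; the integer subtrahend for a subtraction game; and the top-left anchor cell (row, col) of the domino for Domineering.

PV length from [XO./OX./.XO]: 1 ply

[XO./OX./.XO] X move#1: (0,2):+1/XOX/OX./.XO*, (1,2):-1/XO./OXX/.XO, (2,0):-1/XO./OX./XXO
[XOX/OX./.XO] end (terminal -1, O#2); searched XO./OX./.XO to 10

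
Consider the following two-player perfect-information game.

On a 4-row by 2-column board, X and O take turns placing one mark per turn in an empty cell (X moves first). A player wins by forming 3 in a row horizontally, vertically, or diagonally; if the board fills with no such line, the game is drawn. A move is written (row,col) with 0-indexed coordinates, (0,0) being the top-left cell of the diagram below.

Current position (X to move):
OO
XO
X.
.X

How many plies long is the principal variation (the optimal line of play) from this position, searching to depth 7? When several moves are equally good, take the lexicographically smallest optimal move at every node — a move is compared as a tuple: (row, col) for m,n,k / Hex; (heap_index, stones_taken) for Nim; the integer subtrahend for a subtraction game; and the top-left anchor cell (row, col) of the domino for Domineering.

PV length from [OO/XO/X./.X]: 1 ply

ply 1, X at OO/XO/X./.X | (2,1)=+0→OO/XO/XX/.X; (3,0)=+1→OO/XO/X./XX*
ply 2: OO/XO/X./XX is terminal -1 (O); from OO/XO/X./.X depth 7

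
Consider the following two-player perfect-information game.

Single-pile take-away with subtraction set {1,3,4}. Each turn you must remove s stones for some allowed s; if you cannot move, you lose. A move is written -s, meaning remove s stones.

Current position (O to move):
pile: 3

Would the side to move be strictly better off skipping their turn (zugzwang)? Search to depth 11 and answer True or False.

zugzwang(3, O) = False

ply 1, O at 3 | -1=+1→2*; -3=+1→0
ply 2, X at 2 | -1=-1→1*
ply 3, O at 1 | -1=+1→0*
ply 4: 0 is terminal -1 (X); from 3 depth 11
pass branch (X moves first from the same position):
  | ply 1, X at 3 | -1=+1→2*; -3=+1→0
  | ply 2, O at 2 | -1=-1→1*
  | ply 3, X at 1 | -1=+1→0*
  | ply 4: 0 is terminal -1 (O); from 3 depth 11
O moving scores +1; O passing scores -1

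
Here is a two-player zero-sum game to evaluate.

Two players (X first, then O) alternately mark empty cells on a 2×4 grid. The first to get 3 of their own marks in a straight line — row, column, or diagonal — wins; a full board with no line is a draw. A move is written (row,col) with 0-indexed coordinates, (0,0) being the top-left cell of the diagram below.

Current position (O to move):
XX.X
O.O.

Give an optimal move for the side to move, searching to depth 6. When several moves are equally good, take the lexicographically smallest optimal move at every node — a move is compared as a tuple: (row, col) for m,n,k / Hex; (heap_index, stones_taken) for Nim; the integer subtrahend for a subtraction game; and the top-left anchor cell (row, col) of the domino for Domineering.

ply 1, O at XX.X/O.O. | (0,2)=+0→XXOX/O.O.; (1,1)=+1→XX.X/OOO.*; (1,3)=-1→XX.X/O.OO
ply 2: XX.X/OOO. is terminal -1 (X); from XX.X/O.O. depth 6

O's best at [XX.X/O.O.]: (1,1)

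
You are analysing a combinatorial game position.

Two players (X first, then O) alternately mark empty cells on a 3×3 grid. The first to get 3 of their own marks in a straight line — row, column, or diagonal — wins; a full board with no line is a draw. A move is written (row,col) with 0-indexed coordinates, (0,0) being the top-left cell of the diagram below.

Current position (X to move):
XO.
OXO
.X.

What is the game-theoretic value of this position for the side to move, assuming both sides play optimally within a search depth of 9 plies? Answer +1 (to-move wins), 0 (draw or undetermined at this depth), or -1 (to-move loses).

value(XO./OXO/.X., X) = +1

ply 1, X at XO./OXO/.X. | (0,2)=+1→XOX/OXO/.X.*; (2,0)=+1→XO./OXO/XX.; (2,2)=+1→XO./OXO/.XX
ply 2, O at XOX/OXO/.X. | (2,0)=-1→XOX/OXO/OX.*; (2,2)=-1→XOX/OXO/.XO
ply 3, X at XOX/OXO/OX. | (2,2)=+1→XOX/OXO/OXX*
ply 4: XOX/OXO/OXX is terminal -1 (O); from XO./OXO/.X. depth 9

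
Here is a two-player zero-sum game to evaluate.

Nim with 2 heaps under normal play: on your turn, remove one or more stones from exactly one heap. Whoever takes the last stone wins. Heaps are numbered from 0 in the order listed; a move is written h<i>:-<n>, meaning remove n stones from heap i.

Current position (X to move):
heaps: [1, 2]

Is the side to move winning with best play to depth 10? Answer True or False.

ply 1, X at (1,2) | h0:-1=-1→(0,2); h1:-1=+1→(1,1)*; h1:-2=-1→(1,0)
ply 2, O at (1,1) | h0:-1=-1→(0,1)*; h1:-1=-1→(1,0)
ply 3, X at (0,1) | h1:-1=+1→(0,0)*
ply 4: (0,0) is terminal -1 (O); from (1,2) depth 10

X winning at [(1,2)]: True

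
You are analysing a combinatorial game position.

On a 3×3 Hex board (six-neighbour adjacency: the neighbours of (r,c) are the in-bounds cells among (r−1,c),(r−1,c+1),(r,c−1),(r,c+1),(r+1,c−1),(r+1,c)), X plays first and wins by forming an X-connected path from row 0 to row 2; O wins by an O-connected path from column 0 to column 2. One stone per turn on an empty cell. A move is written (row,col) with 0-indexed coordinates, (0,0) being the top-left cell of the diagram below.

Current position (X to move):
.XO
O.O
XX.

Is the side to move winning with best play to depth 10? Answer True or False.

p1 X@[.XO/O.O/XX.]: (0,0)[XXO/O.O/XX.]-1 (1,1)[.XO/OXO/XX.]+1* (2,2)[.XO/O.O/XXX]-1
p2 O@[.XO/OXO/XX.] terminal -1; root [.XO/O.O/XX.] d10

X winning at [.XO/O.O/XX.]: True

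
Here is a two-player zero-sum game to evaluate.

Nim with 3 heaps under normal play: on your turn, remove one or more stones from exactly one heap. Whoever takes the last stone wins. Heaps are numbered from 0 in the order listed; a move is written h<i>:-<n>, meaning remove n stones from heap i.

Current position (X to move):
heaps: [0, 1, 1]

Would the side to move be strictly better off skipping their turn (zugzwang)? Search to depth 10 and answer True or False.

p1 X@[(0,1,1)]: h1:-1[(0,0,1)]-1* h2:-1[(0,1,0)]-1
p2 O@[(0,0,1)]: h2:-1[(0,0,0)]+1*
p3 X@[(0,0,0)] terminal -1; root [(0,1,1)] d10
if X skipped the turn, O would face:
~ p1 O@[(0,1,1)]: h1:-1[(0,0,1)]-1* h2:-1[(0,1,0)]-1
~ p2 X@[(0,0,1)]: h2:-1[(0,0,0)]+1*
~ p3 O@[(0,0,0)] terminal -1; root [(0,1,1)] d10
compare (X): move=-1 vs pass=+1

zugzwang((0,1,1), X) = True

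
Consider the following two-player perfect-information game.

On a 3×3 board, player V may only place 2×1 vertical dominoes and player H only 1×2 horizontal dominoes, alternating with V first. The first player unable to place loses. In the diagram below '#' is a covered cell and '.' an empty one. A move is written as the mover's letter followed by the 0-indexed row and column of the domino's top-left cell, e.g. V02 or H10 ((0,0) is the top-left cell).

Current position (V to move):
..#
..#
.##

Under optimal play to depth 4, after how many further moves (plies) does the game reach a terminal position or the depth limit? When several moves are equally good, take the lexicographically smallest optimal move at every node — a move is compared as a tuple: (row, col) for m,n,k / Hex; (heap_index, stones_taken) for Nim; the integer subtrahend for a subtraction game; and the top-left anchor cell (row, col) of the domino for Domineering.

p1 V@[..#/..#/.##]: V00[#.#/#.#/.##]+1* V01[.##/.##/.##]+1 V10[..#/#.#/###]-1
p2 H@[#.#/#.#/.##] terminal -1; root [..#/..#/.##] d4

PV length from [..#/..#/.##]: 1 ply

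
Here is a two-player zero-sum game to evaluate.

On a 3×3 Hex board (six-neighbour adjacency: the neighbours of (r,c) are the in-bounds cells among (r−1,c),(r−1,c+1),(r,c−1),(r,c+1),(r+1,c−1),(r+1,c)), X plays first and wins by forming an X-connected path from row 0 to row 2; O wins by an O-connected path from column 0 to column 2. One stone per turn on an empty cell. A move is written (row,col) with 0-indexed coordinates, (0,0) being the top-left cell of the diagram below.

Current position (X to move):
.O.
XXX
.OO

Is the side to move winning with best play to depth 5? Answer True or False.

X winning at [.O./XXX/.OO]: True

p1 X@[.O./XXX/.OO]: (0,0)[XO./XXX/.OO]-1 (0,2)[.OX/XXX/.OO]-1 (2,0)[.O./XXX/XOO]+1*
p2 O@[.O./XXX/XOO]: (0,0)[OO./XXX/XOO]-1* (0,2)[.OO/XXX/XOO]-1
p3 X@[OO./XXX/XOO]: (0,2)[OOX/XXX/XOO]+1*
p4 O@[OOX/XXX/XOO] terminal -1; root [.O./XXX/.OO] d5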